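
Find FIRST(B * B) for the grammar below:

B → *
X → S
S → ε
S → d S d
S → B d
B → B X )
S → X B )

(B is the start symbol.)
FIRST sets of the non-terminals involved (from the grammar, by fixed-point iteration):
  FIRST(B) = { '*' }

To compute FIRST(B * B), process the symbols left to right:
Symbol B is a non-terminal. Add FIRST(B) \ {ε} = { '*' }
B is not nullable (ε ∉ FIRST(B)), so stop here.
FIRST(B * B) = { '*' }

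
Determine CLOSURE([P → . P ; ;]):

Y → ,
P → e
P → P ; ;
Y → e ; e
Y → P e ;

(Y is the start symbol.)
{ [P → . P ; ;], [P → . e] }

Start with: [P → . P ; ;]
  [P → . P ; ;] has the dot before P: add [P → . e]
No further items can be added.

CLOSURE = { [P → . P ; ;], [P → . e] }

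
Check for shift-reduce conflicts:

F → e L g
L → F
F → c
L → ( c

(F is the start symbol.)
A shift-reduce conflict occurs when an LR(0) state has both:
  - a complete (reduce) item [A → α .] (dot at the end), and
  - a shift item [B → β . c γ] (dot before a terminal).

Augment with F' → F and build the canonical LR(0) collection (I0 = CLOSURE({[F' → . F]}), then GOTO on every symbol after a dot until no new states appear). It has 9 states:
  I0: { [F → . c], [F → . e L g], [F' → . F] }  — shift
  I1: { [F' → F .] }  — accept
  I2: { [F → c .] }  — reduce
  I3: { [F → . c], [F → . e L g], [F → e . L g], [L → . ( c], [L → . F] }  — shift
  I4: { [L → ( . c] }  — shift
  I5: { [L → F .] }  — reduce
  I6: { [F → e L . g] }  — shift
  I7: { [F → e L g .] }  — reduce
  I8: { [L → ( c .] }  — reduce

No state contains both a complete item and a shift item.

Answer: No shift-reduce conflicts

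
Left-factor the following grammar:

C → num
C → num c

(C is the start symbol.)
C → num C'
C' → ε
C' → c

Left-factoring transforms A → αβ₁ | αβ₂ into A → αA' and A' → β₁ | β₂
(α is the longest common prefix among the alternatives). Repeat until
no nonterminal has two alternatives with a common prefix.

Round 1: C has alternatives sharing prefix 'num'. Introduce C': C → num C'
  Add: C' → ε
  Add: C' → c

No remaining common prefixes — done.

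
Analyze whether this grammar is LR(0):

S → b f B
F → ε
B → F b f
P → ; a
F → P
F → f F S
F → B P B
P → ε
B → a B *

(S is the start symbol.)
No. Shift-reduce conflict between [F → .] and [B → . a B *]

A grammar is LR(0) if no state in the canonical LR(0) collection has:
  - both a shift item (dot before a terminal) and a complete item (shift-reduce conflict), or
  - two or more complete items (reduce-reduce conflict; the accept item [S' → S .] counts as a complete item here).

Augment with S' → S and build the canonical LR(0) collection (I0 = CLOSURE({[S' → . S]}), then GOTO on every symbol after a dot until no new states appear). It has 22 states:
  I0: { [S → . b f B], [S' → . S] }  — shift
  I1: { [S' → S .] }  — accept
  I2: { [S → b . f B] }  — shift
  I3: { [B → . F b f], [B → . a B *], [F → . B P B], [F → . P], [F → . f F S], [F → .], [P → . ; a], [P → .], [S → b f . B] }  — shift, 2 reduces
  I4: { [P → ; . a] }  — shift
  I5: { [F → B . P B], [P → . ; a], [P → .], [S → b f B .] }  — shift, 2 reduces
  I6: { [B → F . b f] }  — shift
  I7: { [F → P .] }  — reduce
  I8: { [B → . F b f], [B → . a B *], [B → a . B *], [F → . B P B], [F → . P], [F → . f F S], [F → .], [P → . ; a], [P → .] }  — shift, 2 reduces
  I9: { [B → . F b f], [B → . a B *], [F → . B P B], [F → . P], [F → . f F S], [F → .], [F → f . F S], [P → . ; a], [P → .] }  — shift, 2 reduces
  I10: { [F → B . P B], [P → . ; a], [P → .] }  — shift, reduce
  I11: { [B → F . b f], [F → f F . S], [S → . b f B] }  — shift
  I12: { [F → f F S .] }  — reduce
  I13: { [B → F b . f], [S → b . f B] }  — shift
  I14: { [B → . F b f], [B → . a B *], [B → F b f .], [F → . B P B], [F → . P], [F → . f F S], [F → .], [P → . ; a], [P → .], [S → b f . B] }  — shift, 3 reduces
  I15: { [B → . F b f], [B → . a B *], [F → . B P B], [F → . P], [F → . f F S], [F → .], [F → B P . B], [P → . ; a], [P → .] }  — shift, 2 reduces
  I16: { [F → B . P B], [F → B P B .], [P → . ; a], [P → .] }  — shift, 2 reduces
  I17: { [B → a B . *], [F → B . P B], [P → . ; a], [P → .] }  — shift, reduce
  I18: { [B → a B * .] }  — reduce
  I19: { [B → F b . f] }  — shift
  I20: { [B → F b f .] }  — reduce
  I21: { [P → ; a .] }  — reduce

Conflict in state I3:
  Shift-reduce conflict between [F → .] and [B → . a B *]
So the grammar is NOT LR(0).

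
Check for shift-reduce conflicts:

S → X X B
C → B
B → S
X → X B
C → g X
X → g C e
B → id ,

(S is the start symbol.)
A shift-reduce conflict occurs when an LR(0) state has both:
  - a complete (reduce) item [A → α .] (dot at the end), and
  - a shift item [B → β . c γ] (dot before a terminal).

Augment with S' → S and build the canonical LR(0) collection (I0 = CLOSURE({[S' → . S]}), then GOTO on every symbol after a dot until no new states appear). It has 15 states:
  I0: { [S → . X X B], [S' → . S], [X → . X B], [X → . g C e] }  — shift
  I1: { [S' → S .] }  — accept
  I2: { [B → . S], [B → . id ,], [S → . X X B], [S → X . X B], [X → . X B], [X → . g C e], [X → X . B] }  — shift
  I3: { [B → . S], [B → . id ,], [C → . B], [C → . g X], [S → . X X B], [X → . X B], [X → . g C e], [X → g . C e] }  — shift
  I4: { [C → B .] }  — reduce
  I5: { [X → g C . e] }  — shift
  I6: { [B → S .] }  — reduce
  I7: { [B → . S], [B → . id ,], [C → . B], [C → . g X], [C → g . X], [S → . X X B], [X → . X B], [X → . g C e], [X → g . C e] }  — shift
  I8: { [B → id . ,] }  — shift
  I9: { [B → id , .] }  — reduce
  I10: { [B → . S], [B → . id ,], [C → g X .], [S → . X X B], [S → X . X B], [X → . X B], [X → . g C e], [X → X . B] }  — shift, reduce
  I11: { [X → X B .] }  — reduce
  I12: { [B → . S], [B → . id ,], [S → . X X B], [S → X . X B], [S → X X . B], [X → . X B], [X → . g C e], [X → X . B] }  — shift
  I13: { [S → X X B .], [X → X B .] }  — 2 reduces
  I14: { [X → g C e .] }  — reduce

I10 contains reduce item [C → g X .] and shift items [B → . id ,], [X → . g C e] — shift-reduce conflict.

Answer: Yes — I10: [C → g X .] vs [B → . id ,]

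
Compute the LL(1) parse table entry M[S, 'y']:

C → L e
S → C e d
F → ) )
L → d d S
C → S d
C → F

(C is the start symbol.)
Empty (error entry)

To find M[S, 'y'], we find productions for S where 'y' is in the predict set (PREDICT(N → α) = (FIRST(α) \ {ε}) ∪ (FOLLOW(N) if α ⇒* ε)).

Relevant sets:
  FIRST(C) = { ')', 'd' }

S → C e d: PREDICT = { ')', 'd' }

M[S, 'y'] is empty (no production applies)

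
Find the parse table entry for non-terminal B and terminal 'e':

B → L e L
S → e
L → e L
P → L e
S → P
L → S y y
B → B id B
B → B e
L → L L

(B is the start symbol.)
To find M[B, 'e'], we find productions for B where 'e' is in the predict set (PREDICT(N → α) = (FIRST(α) \ {ε}) ∪ (FOLLOW(N) if α ⇒* ε)).

Relevant sets:
  FIRST(L) = { 'e' }
  FIRST(B) = { 'e' }

B → L e L: PREDICT = { 'e' }
  'e' is in predict set, so this production goes in M[B, 'e']
B → B id B: PREDICT = { 'e' }
  'e' is in predict set, so this production goes in M[B, 'e']
B → B e: PREDICT = { 'e' }
  'e' is in predict set, so this production goes in M[B, 'e']

M[B, 'e'] = B → L e L, B → B id B, B → B e  (a multiply-defined cell — the grammar is not LL(1))

Answer: B → L e L, B → B id B, B → B e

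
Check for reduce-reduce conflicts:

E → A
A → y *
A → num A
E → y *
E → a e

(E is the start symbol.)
Yes — I6: [A → y * .] vs [E → y * .]

A reduce-reduce conflict occurs when an LR(0) state has two complete items [A → α .] and [B → β .] — both call for a reduction, and with no lookahead the parser cannot choose between them.

Augment with E' → E and build the canonical LR(0) collection (I0 = CLOSURE({[E' → . E]}), then GOTO on every symbol after a dot until no new states appear). It has 11 states:
  I0: { [A → . num A], [A → . y *], [E → . A], [E → . a e], [E → . y *], [E' → . E] }  — shift
  I1: { [E → A .] }  — reduce
  I2: { [E' → E .] }  — accept
  I3: { [E → a . e] }  — shift
  I4: { [A → . num A], [A → . y *], [A → num . A] }  — shift
  I5: { [A → y . *], [E → y . *] }  — shift
  I6: { [A → y * .], [E → y * .] }  — 2 reduces
  I7: { [A → num A .] }  — reduce
  I8: { [A → y . *] }  — shift
  I9: { [A → y * .] }  — reduce
  I10: { [E → a e .] }  — reduce

I6 contains complete items [A → y * .], [E → y * .] — reduce-reduce conflict.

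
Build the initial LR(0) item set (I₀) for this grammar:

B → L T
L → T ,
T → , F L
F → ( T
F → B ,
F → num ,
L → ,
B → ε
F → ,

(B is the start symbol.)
First, augment the grammar with B' → B
I₀ = CLOSURE({ [B' → . B] }):
  [B' → . B] has the dot before B: add [B → . L T], [B → .]
  [B → . L T] has the dot before L: add [L → . T ,], [L → . ,]
  [L → . T ,] has the dot before T: add [T → . , F L]
No further items can be added.

I₀ = { [B → . L T], [B → .], [B' → . B], [L → . ,], [L → . T ,], [T → . , F L] }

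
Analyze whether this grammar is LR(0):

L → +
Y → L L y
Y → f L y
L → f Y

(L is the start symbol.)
Yes, the grammar is LR(0)

Augment with L' → L and build the canonical LR(0) collection (I0 = CLOSURE({[L' → . L]}), then GOTO on every symbol after a dot until no new states appear). It has 11 states:
  I0: { [L → . +], [L → . f Y], [L' → . L] }  — shift
  I1: { [L → + .] }  — reduce
  I2: { [L' → L .] }  — accept
  I3: { [L → . +], [L → . f Y], [L → f . Y], [Y → . L L y], [Y → . f L y] }  — shift
  I4: { [L → . +], [L → . f Y], [Y → L . L y] }  — shift
  I5: { [L → f Y .] }  — reduce
  I6: { [L → . +], [L → . f Y], [L → f . Y], [Y → . L L y], [Y → . f L y], [Y → f . L y] }  — shift
  I7: { [L → . +], [L → . f Y], [Y → L . L y], [Y → f L . y] }  — shift
  I8: { [Y → L L . y] }  — shift
  I9: { [Y → f L y .] }  — reduce
  I10: { [Y → L L y .] }  — reduce

Every state is either a pure shift/goto state or contains exactly one complete item and nothing to shift — no conflicts. The grammar is LR(0).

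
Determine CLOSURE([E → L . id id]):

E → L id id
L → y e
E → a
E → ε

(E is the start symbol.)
{ [E → L . id id] }

To compute CLOSURE, for each item [A → α.Bβ] where B is a non-terminal, add [B → .γ] for all productions B → γ; repeat for the newly added items until nothing changes.

Start with: [E → L . id id]
The dot precedes the terminal id, so nothing is added.

CLOSURE = { [E → L . id id] }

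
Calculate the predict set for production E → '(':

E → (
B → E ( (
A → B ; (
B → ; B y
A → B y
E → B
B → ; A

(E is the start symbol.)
PREDICT(E → '(') = (FIRST(RHS) \ {ε}) ∪ (FOLLOW(E) if ε ∈ FIRST(RHS), i.e. RHS ⇒* ε)
FIRST('(') = { '(' }
ε ∉ FIRST('('), so FOLLOW(E) is not added.
PREDICT(E → '(') = { '(' }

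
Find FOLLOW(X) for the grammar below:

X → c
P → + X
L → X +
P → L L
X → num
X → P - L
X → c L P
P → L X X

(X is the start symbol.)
To compute FOLLOW(X), find every occurrence of X on a right-hand side N → α X β: add FIRST(β) \ {ε}, and if β is empty or nullable also add FOLLOW(N). Iterate to a fixed point.

X is the start symbol, so $ ∈ FOLLOW(X).
In P → + X: X is at the end, add FOLLOW(P)
In L → X +: X is followed by '+', add FIRST('+') \ {ε} = { '+' }
In P → L X X: X is followed by X, add FIRST(X) \ {ε} = { '+', 'c', 'num' }
In P → L X X: X is at the end, add FOLLOW(P)

The FOLLOW sets referred to above (computed the same way, to a fixed point):
  FOLLOW(P) = { $, '+', '-', 'c', 'num' }

Taking the union: FOLLOW(X) = { $, '+', '-', 'c', 'num' }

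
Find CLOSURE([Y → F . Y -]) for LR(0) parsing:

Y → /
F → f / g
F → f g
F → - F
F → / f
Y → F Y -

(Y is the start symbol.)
{ [F → . - F], [F → . / f], [F → . f / g], [F → . f g], [Y → . /], [Y → . F Y -], [Y → F . Y -] }

To compute CLOSURE, for each item [A → α.Bβ] where B is a non-terminal, add [B → .γ] for all productions B → γ; repeat for the newly added items until nothing changes.

Start with: [Y → F . Y -]
  [Y → F . Y -] has the dot before Y: add [Y → . /], [Y → . F Y -]
  [Y → . F Y -] has the dot before F: add [F → . f / g], [F → . f g], [F → . - F], [F → . / f]
No further items can be added.

CLOSURE = { [F → . - F], [F → . / f], [F → . f / g], [F → . f g], [Y → . /], [Y → . F Y -], [Y → F . Y -] }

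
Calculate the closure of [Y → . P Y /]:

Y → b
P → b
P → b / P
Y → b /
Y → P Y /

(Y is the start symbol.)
{ [P → . b / P], [P → . b], [Y → . P Y /] }

To compute CLOSURE, for each item [A → α.Bβ] where B is a non-terminal, add [B → .γ] for all productions B → γ; repeat for the newly added items until nothing changes.

Start with: [Y → . P Y /]
  [Y → . P Y /] has the dot before P: add [P → . b], [P → . b / P]
No further items can be added.

CLOSURE = { [P → . b / P], [P → . b], [Y → . P Y /] }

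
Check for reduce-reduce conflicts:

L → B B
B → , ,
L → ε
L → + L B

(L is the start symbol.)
No reduce-reduce conflicts

A reduce-reduce conflict occurs when an LR(0) state has two complete items [A → α .] and [B → β .] — both call for a reduction, and with no lookahead the parser cannot choose between them.

Augment with L' → L and build the canonical LR(0) collection (I0 = CLOSURE({[L' → . L]}), then GOTO on every symbol after a dot until no new states appear). It has 9 states:
  I0: { [B → . , ,], [L → . + L B], [L → . B B], [L → .], [L' → . L] }  — shift, reduce
  I1: { [B → . , ,], [L → + . L B], [L → . + L B], [L → . B B], [L → .] }  — shift, reduce
  I2: { [B → , . ,] }  — shift
  I3: { [B → . , ,], [L → B . B] }  — shift
  I4: { [L' → L .] }  — accept
  I5: { [L → B B .] }  — reduce
  I6: { [B → , , .] }  — reduce
  I7: { [B → . , ,], [L → + L . B] }  — shift
  I8: { [L → + L B .] }  — reduce

No state contains more than one complete item.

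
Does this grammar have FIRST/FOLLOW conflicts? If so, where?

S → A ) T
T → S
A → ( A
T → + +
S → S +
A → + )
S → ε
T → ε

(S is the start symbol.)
Yes. S → A ')' T with FOLLOW(S) on { '+' }; S → S '+' with FOLLOW(S) on { '+' }; T → S with FOLLOW(T) on { '+' }; T → '+' '+' with FOLLOW(T) on { '+' }

A FIRST/FOLLOW conflict occurs when a non-terminal N has a nullable alternative N → β (β ⇒* ε) and another alternative N → α with FIRST(α) ∩ FOLLOW(N) ≠ ∅: on such a lookahead the parser cannot decide between expanding α and letting N vanish via β.

Nullable non-terminals: S, T.
FIRST sets used below: FIRST(A) = { '(', '+' }, FIRST(S) = { '(', '+', ε }

S: nullable alternative(s) S → ε; FOLLOW(S) = { $, '+' }
  S → A ) T: FIRST \ {ε} = { '(', '+' } — overlaps FOLLOW(S) on { '+' }: CONFLICT
  S → S +: FIRST \ {ε} = { '(', '+' } — overlaps FOLLOW(S) on { '+' }: CONFLICT
  S → ε: FIRST \ {ε} = { } — this is the only nullable alternative, skip

T: nullable alternative(s) T → S, T → ε; FOLLOW(T) = { $, '+' }
  T → S: FIRST \ {ε} = { '(', '+' } — overlaps FOLLOW(T) on { '+' }: CONFLICT
  T → + +: FIRST \ {ε} = { '+' } — overlaps FOLLOW(T) on { '+' }: CONFLICT
  T → ε: FIRST \ {ε} = { } — disjoint from FOLLOW(T)

A has no nullable alternative, so no FIRST/FOLLOW check is needed there.

So the grammar has 4 FIRST/FOLLOW conflicts (marked CONFLICT above).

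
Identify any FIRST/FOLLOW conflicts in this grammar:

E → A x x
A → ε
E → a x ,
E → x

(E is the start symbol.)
A FIRST/FOLLOW conflict occurs when a non-terminal N has a nullable alternative N → β (β ⇒* ε) and another alternative N → α with FIRST(α) ∩ FOLLOW(N) ≠ ∅: on such a lookahead the parser cannot decide between expanding α and letting N vanish via β.

Nullable non-terminals: A.
A has a nullable alternative but only one production, so nothing to check.

E has no nullable alternative, so no FIRST/FOLLOW check is needed there.

No FIRST/FOLLOW conflicts found.

Answer: No FIRST/FOLLOW conflicts.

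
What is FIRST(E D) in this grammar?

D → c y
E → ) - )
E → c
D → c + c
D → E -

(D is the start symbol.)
{ ')', 'c' }

FIRST sets of the non-terminals involved (from the grammar, by fixed-point iteration):
  FIRST(E) = { ')', 'c' }

To compute FIRST(E D), process the symbols left to right:
Symbol E is a non-terminal. Add FIRST(E) \ {ε} = { ')', 'c' }
E is not nullable (ε ∉ FIRST(E)), so stop here.
FIRST(E D) = { ')', 'c' }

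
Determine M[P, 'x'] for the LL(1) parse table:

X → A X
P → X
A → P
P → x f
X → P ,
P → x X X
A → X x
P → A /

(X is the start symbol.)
P → X, P → x f, P → x X X, P → A /

To find M[P, 'x'], we find productions for P where 'x' is in the predict set (PREDICT(N → α) = (FIRST(α) \ {ε}) ∪ (FOLLOW(N) if α ⇒* ε)).

Relevant sets:
  FIRST(X) = { 'x' }
  FIRST(A) = { 'x' }

P → X: PREDICT = { 'x' }
  'x' is in predict set, so this production goes in M[P, 'x']
P → x f: PREDICT = { 'x' }
  'x' is in predict set, so this production goes in M[P, 'x']
P → x X X: PREDICT = { 'x' }
  'x' is in predict set, so this production goes in M[P, 'x']
P → A /: PREDICT = { 'x' }
  'x' is in predict set, so this production goes in M[P, 'x']

M[P, 'x'] = P → X, P → x f, P → x X X, P → A /  (a multiply-defined cell — the grammar is not LL(1))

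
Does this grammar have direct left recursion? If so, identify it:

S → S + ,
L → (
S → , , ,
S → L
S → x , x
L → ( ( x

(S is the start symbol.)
Direct left recursion occurs when N → N α for some non-terminal N (the right-hand side begins with the left-hand side itself).

S → S + ,: LEFT RECURSIVE (starts with S)
L → (: starts with '('
S → , , ,: starts with ','
S → L: starts with L
S → x , x: starts with x
L → ( ( x: starts with '('

The grammar has direct left recursion on: S.

Answer: Yes, S is left-recursive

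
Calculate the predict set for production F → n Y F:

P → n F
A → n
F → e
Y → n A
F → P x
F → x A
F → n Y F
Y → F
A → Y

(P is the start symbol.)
PREDICT(F → n Y F) = (FIRST(RHS) \ {ε}) ∪ (FOLLOW(F) if ε ∈ FIRST(RHS), i.e. RHS ⇒* ε)
FIRST(n Y F) = { 'n' }
ε ∉ FIRST(n Y F), so FOLLOW(F) is not added.
PREDICT(F → n Y F) = { 'n' }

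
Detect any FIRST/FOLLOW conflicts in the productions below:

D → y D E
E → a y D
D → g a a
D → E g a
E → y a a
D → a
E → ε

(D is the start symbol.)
Yes. E → a y D with FOLLOW(E) on { 'a' }; E → y a a with FOLLOW(E) on { 'y' }

Nullable non-terminals: E.

E: nullable alternative(s) E → ε; FOLLOW(E) = { $, 'a', 'g', 'y' }
  E → a y D: FIRST \ {ε} = { 'a' } — overlaps FOLLOW(E) on { 'a' }: CONFLICT
  E → y a a: FIRST \ {ε} = { 'y' } — overlaps FOLLOW(E) on { 'y' }: CONFLICT
  E → ε: FIRST \ {ε} = { } — this is the only nullable alternative, skip

D has no nullable alternative, so no FIRST/FOLLOW check is needed there.

So the grammar has 2 FIRST/FOLLOW conflicts (marked CONFLICT above).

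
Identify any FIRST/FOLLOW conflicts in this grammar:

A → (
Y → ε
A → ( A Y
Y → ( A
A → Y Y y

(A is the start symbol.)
A FIRST/FOLLOW conflict occurs when a non-terminal N has a nullable alternative N → β (β ⇒* ε) and another alternative N → α with FIRST(α) ∩ FOLLOW(N) ≠ ∅: on such a lookahead the parser cannot decide between expanding α and letting N vanish via β.

Nullable non-terminals: Y.

Y: nullable alternative(s) Y → ε; FOLLOW(Y) = { $, '(', 'y' }
  Y → ε: FIRST \ {ε} = { } — this is the only nullable alternative, skip
  Y → ( A: FIRST \ {ε} = { '(' } — overlaps FOLLOW(Y) on { '(' }: CONFLICT

A has no nullable alternative, so no FIRST/FOLLOW check is needed there.

So the grammar has 1 FIRST/FOLLOW conflict (marked CONFLICT above).

Answer: Yes. Y → '(' A with FOLLOW(Y) on { '(' }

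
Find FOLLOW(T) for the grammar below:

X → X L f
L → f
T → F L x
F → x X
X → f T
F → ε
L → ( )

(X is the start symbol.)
{ $, '(', 'f' }

To compute FOLLOW(T), find every occurrence of T on a right-hand side N → α T β: add FIRST(β) \ {ε}, and if β is empty or nullable also add FOLLOW(N). Iterate to a fixed point.

In X → f T: T is at the end, add FOLLOW(X)

The FOLLOW sets referred to above (computed the same way, to a fixed point):
  FOLLOW(X) = { $, '(', 'f' }

Taking the union: FOLLOW(T) = { $, '(', 'f' }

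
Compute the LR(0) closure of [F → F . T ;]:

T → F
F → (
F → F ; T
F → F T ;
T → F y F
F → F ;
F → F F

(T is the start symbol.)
Start with: [F → F . T ;]
  [F → F . T ;] has the dot before T: add [T → . F], [T → . F y F]
  [T → . F] has the dot before F: add [F → . (], [F → . F ; T], [F → . F T ;], [F → . F ;], [F → . F F]
No further items can be added.

CLOSURE = { [F → . (], [F → . F ; T], [F → . F ;], [F → . F F], [F → . F T ;], [F → F . T ;], [T → . F y F], [T → . F] }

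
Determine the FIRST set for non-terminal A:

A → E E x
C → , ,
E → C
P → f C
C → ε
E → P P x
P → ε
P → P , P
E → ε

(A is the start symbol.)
To compute FIRST(A), examine every production with A on the left-hand side, reading each right-hand side left to right until a non-nullable symbol is reached.

FIRST sets of the other non-terminals involved (by the same procedure, iterated to a fixed point):
  FIRST(E) = { ',', 'f', 'x', ε }

From A → E E x:
  - E is a non-terminal: add FIRST(E) \ {ε} = { ',', 'f', 'x' }
    E is nullable, so continue to the next symbol
  - E is a non-terminal: add FIRST(E) \ {ε} = { ',', 'f', 'x' }
    E is nullable, so continue to the next symbol
  - x is a terminal: add 'x' and stop

Collecting: FIRST(A) = { ',', 'f', 'x' }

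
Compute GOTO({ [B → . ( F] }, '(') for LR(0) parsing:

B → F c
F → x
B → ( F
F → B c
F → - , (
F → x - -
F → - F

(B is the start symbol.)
GOTO(I, '(') = CLOSURE({ [A → αX.β] : [A → α.Xβ] ∈ I, X = '(' })

Items with dot before '(', with the dot advanced:
  [B → . ( F] → [B → ( . F]
Closure of the advanced items:
  [B → ( . F] has the dot before F: add [F → . x], [F → . B c], [F → . - , (], [F → . x - -], [F → . - F]
  [F → . B c] has the dot before B: add [B → . F c], [B → . ( F]

GOTO = { [B → ( . F], [B → . ( F], [B → . F c], [F → . - , (], [F → . - F], [F → . B c], [F → . x - -], [F → . x] }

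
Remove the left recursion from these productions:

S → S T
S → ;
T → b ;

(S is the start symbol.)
S → ; S'
S' → T S'
S' → ε
T → b ;

S is directly left-recursive. The standard transformation for
  A → A α₁ | ... | A α_m | β₁ | ... | β_n
is
  A  → β₁ A' | ... | β_n A'
  A' → α₁ A' | ... | α_m A' | ε

S → ; becomes S → ; S'
S → S T becomes S' → T S'
Add S' → ε

Productions for other non-terminals are unchanged:
  T → b ;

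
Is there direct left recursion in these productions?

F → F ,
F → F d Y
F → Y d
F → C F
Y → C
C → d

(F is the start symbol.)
Yes, F is left-recursive

F → F ,: LEFT RECURSIVE (starts with F)
F → F d Y: LEFT RECURSIVE (starts with F)
F → Y d: starts with Y
F → C F: starts with C
Y → C: starts with C
C → d: starts with d

The grammar has direct left recursion on: F.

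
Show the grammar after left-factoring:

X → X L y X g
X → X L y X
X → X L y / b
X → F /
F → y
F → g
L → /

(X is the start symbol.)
X → X L y X'
X' → X X''
X'' → g
X'' → ε
X' → / b
X → F /
F → y
F → g
L → /

Left-factoring transforms A → αβ₁ | αβ₂ into A → αA' and A' → β₁ | β₂
(α is the longest common prefix among the alternatives). Repeat until
no nonterminal has two alternatives with a common prefix.

Round 1: X has alternatives sharing prefix 'X L y'. Introduce X': X → X L y X'
  Add: X' → X g
  Add: X' → X
  Add: X' → / b

Round 2: X' has alternatives sharing prefix 'X'. Introduce X'': X' → X X''
  Add: X'' → g
  Add: X'' → ε

No remaining common prefixes — done.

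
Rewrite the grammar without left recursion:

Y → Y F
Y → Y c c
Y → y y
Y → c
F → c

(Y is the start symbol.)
Y → y y Y'
Y → c Y'
Y' → F Y'
Y' → c c Y'
Y' → ε
F → c

Y is directly left-recursive. The standard transformation for
  A → A α₁ | ... | A α_m | β₁ | ... | β_n
is
  A  → β₁ A' | ... | β_n A'
  A' → α₁ A' | ... | α_m A' | ε

Y → y y becomes Y → y y Y'
Y → c becomes Y → c Y'
Y → Y F becomes Y' → F Y'
Y → Y c c becomes Y' → c c Y'
Add Y' → ε

Productions for other non-terminals are unchanged:
  F → c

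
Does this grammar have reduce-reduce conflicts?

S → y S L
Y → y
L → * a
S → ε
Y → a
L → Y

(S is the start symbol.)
No reduce-reduce conflicts

A reduce-reduce conflict occurs when an LR(0) state has two complete items [A → α .] and [B → β .] — both call for a reduction, and with no lookahead the parser cannot choose between them.

Augment with S' → S and build the canonical LR(0) collection (I0 = CLOSURE({[S' → . S]}), then GOTO on every symbol after a dot until no new states appear). It has 10 states:
  I0: { [S → . y S L], [S → .], [S' → . S] }  — shift, reduce
  I1: { [S' → S .] }  — accept
  I2: { [S → . y S L], [S → .], [S → y . S L] }  — shift, reduce
  I3: { [L → . * a], [L → . Y], [S → y S . L], [Y → . a], [Y → . y] }  — shift
  I4: { [L → * . a] }  — shift
  I5: { [S → y S L .] }  — reduce
  I6: { [L → Y .] }  — reduce
  I7: { [Y → a .] }  — reduce
  I8: { [Y → y .] }  — reduce
  I9: { [L → * a .] }  — reduce

No state contains more than one complete item.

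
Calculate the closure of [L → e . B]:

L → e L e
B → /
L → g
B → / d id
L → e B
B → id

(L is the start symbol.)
Start with: [L → e . B]
  [L → e . B] has the dot before B: add [B → . /], [B → . / d id], [B → . id]
No further items can be added.

CLOSURE = { [B → . / d id], [B → . /], [B → . id], [L → e . B] }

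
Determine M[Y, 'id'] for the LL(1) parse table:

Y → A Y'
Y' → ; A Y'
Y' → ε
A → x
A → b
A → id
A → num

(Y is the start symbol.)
Y → A Y'

To find M[Y, 'id'], we find productions for Y where 'id' is in the predict set (PREDICT(N → α) = (FIRST(α) \ {ε}) ∪ (FOLLOW(N) if α ⇒* ε)).

Relevant sets:
  FIRST(A) = { 'b', 'id', 'num', 'x' }

Y → A Y': PREDICT = { 'b', 'id', 'num', 'x' }
  'id' is in predict set, so this production goes in M[Y, 'id']

M[Y, 'id'] = Y → A Y'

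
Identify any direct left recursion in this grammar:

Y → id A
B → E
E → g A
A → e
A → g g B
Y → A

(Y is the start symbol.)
Direct left recursion occurs when N → N α for some non-terminal N (the right-hand side begins with the left-hand side itself).

Y → id A: starts with id
B → E: starts with E
E → g A: starts with g
A → e: starts with e
A → g g B: starts with g
Y → A: starts with A

No direct left recursion found.

Answer: No direct left recursion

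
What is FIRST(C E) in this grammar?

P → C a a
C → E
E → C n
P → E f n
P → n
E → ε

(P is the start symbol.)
FIRST sets of the non-terminals involved (from the grammar, by fixed-point iteration):
  FIRST(C) = { 'n', ε }
  FIRST(E) = { 'n', ε }

To compute FIRST(C E), process the symbols left to right:
Symbol C is a non-terminal. Add FIRST(C) \ {ε} = { 'n' }
C is nullable (ε ∈ FIRST(C)), continue to the next symbol.
Symbol E is a non-terminal. Add FIRST(E) \ {ε} = { 'n' }
E is nullable (ε ∈ FIRST(E)), continue to the next symbol.
All symbols are nullable, so ε is in the result.
FIRST(C E) = { 'n', ε }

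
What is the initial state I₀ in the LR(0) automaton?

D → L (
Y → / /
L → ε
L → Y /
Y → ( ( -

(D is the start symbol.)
{ [D → . L (], [D' → . D], [L → . Y /], [L → .], [Y → . ( ( -], [Y → . / /] }

First, augment the grammar with D' → D
I₀ = CLOSURE({ [D' → . D] }):
  [D' → . D] has the dot before D: add [D → . L (]
  [D → . L (] has the dot before L: add [L → .], [L → . Y /]
  [L → . Y /] has the dot before Y: add [Y → . / /], [Y → . ( ( -]
No further items can be added.

I₀ = { [D → . L (], [D' → . D], [L → . Y /], [L → .], [Y → . ( ( -], [Y → . / /] }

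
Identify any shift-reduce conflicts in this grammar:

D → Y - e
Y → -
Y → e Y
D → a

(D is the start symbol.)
A shift-reduce conflict occurs when an LR(0) state has both:
  - a complete (reduce) item [A → α .] (dot at the end), and
  - a shift item [B → β . c γ] (dot before a terminal).

Augment with D' → D and build the canonical LR(0) collection (I0 = CLOSURE({[D' → . D]}), then GOTO on every symbol after a dot until no new states appear). It has 9 states:
  I0: { [D → . Y - e], [D → . a], [D' → . D], [Y → . -], [Y → . e Y] }  — shift
  I1: { [Y → - .] }  — reduce
  I2: { [D' → D .] }  — accept
  I3: { [D → Y . - e] }  — shift
  I4: { [D → a .] }  — reduce
  I5: { [Y → . -], [Y → . e Y], [Y → e . Y] }  — shift
  I6: { [Y → e Y .] }  — reduce
  I7: { [D → Y - . e] }  — shift
  I8: { [D → Y - e .] }  — reduce

No state contains both a complete item and a shift item.

Answer: No shift-reduce conflicts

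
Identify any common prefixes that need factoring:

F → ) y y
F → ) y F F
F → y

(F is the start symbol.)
Left-factoring is needed when two productions for the same non-terminal
share a common prefix on the right-hand side.

Productions for F:
  F → ) y y
  F → ) y F F
  F → y

Found common prefix ') y' in productions for F

Answer: Yes, F has productions with common prefix ') y'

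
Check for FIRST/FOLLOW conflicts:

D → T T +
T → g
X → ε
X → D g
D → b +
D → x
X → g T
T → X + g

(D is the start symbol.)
A FIRST/FOLLOW conflict occurs when a non-terminal N has a nullable alternative N → β (β ⇒* ε) and another alternative N → α with FIRST(α) ∩ FOLLOW(N) ≠ ∅: on such a lookahead the parser cannot decide between expanding α and letting N vanish via β.

Nullable non-terminals: X.
FIRST sets used below: FIRST(D) = { '+', 'b', 'g', 'x' }

X: nullable alternative(s) X → ε; FOLLOW(X) = { '+' }
  X → ε: FIRST \ {ε} = { } — this is the only nullable alternative, skip
  X → D g: FIRST \ {ε} = { '+', 'b', 'g', 'x' } — overlaps FOLLOW(X) on { '+' }: CONFLICT
  X → g T: FIRST \ {ε} = { 'g' } — disjoint from FOLLOW(X)

D, T have no nullable alternative, so no FIRST/FOLLOW check is needed there.

So the grammar has 1 FIRST/FOLLOW conflict (marked CONFLICT above).

Answer: Yes. X → D g with FOLLOW(X) on { '+' }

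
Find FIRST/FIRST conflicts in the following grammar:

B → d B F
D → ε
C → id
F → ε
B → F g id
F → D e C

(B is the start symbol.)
No FIRST/FIRST conflicts.

A FIRST/FIRST conflict occurs when two productions N → α and N → β for the same non-terminal have FIRST(α) ∩ FIRST(β) ≠ ∅ (with ε ∈ FIRST of a nullable right-hand side, so two nullable alternatives also conflict).

FIRST sets of the non-terminals at (or reachable through a nullable prefix from) the front of some alternative:
  FIRST(F) = { 'e', ε }
  FIRST(D) = { ε }

Productions for B:
  B → d B F: FIRST = { 'd' }
  B → F g id: FIRST = { 'e', 'g' }
Productions for F:
  F → ε: FIRST = { ε }
  F → D e C: FIRST = { 'e' }
D, C have only one production, so no FIRST/FIRST conflict is possible there.

All alternatives of each non-terminal have pairwise disjoint FIRST sets.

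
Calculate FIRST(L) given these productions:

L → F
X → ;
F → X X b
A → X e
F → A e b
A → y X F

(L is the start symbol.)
FIRST sets of the other non-terminals involved (by the same procedure, iterated to a fixed point):
  FIRST(F) = { ';', 'y' }

From L → F:
  - F is a non-terminal: add FIRST(F) \ {ε} = { ';', 'y' }
    F is not nullable, so stop

Collecting: FIRST(L) = { ';', 'y' }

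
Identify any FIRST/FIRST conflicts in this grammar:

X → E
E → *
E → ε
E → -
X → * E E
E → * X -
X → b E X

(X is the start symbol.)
Yes. X → E / X → '*' E E on { '*' }; E → '*' / E → '*' X '-' on { '*' }

A FIRST/FIRST conflict occurs when two productions N → α and N → β for the same non-terminal have FIRST(α) ∩ FIRST(β) ≠ ∅ (with ε ∈ FIRST of a nullable right-hand side, so two nullable alternatives also conflict).

FIRST sets of the non-terminals at (or reachable through a nullable prefix from) the front of some alternative:
  FIRST(E) = { '*', '-', ε }

Productions for X:
  X → E: FIRST = { '*', '-', ε }
  X → * E E: FIRST = { '*' }
  X → b E X: FIRST = { 'b' }
Productions for E:
  E → *: FIRST = { '*' }
  E → ε: FIRST = { ε }
  E → -: FIRST = { '-' }
  E → * X -: FIRST = { '*' }

Conflict for X: X → E and X → * E E
  Overlap: { '*' }
Conflict for E: E → * and E → * X -
  Overlap: { '*' }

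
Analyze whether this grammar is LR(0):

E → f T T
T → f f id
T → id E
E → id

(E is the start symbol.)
Yes, the grammar is LR(0)

Augment with E' → E and build the canonical LR(0) collection (I0 = CLOSURE({[E' → . E]}), then GOTO on every symbol after a dot until no new states appear). It has 11 states:
  I0: { [E → . f T T], [E → . id], [E' → . E] }  — shift
  I1: { [E' → E .] }  — accept
  I2: { [E → f . T T], [T → . f f id], [T → . id E] }  — shift
  I3: { [E → id .] }  — reduce
  I4: { [E → f T . T], [T → . f f id], [T → . id E] }  — shift
  I5: { [T → f . f id] }  — shift
  I6: { [E → . f T T], [E → . id], [T → id . E] }  — shift
  I7: { [T → id E .] }  — reduce
  I8: { [T → f f . id] }  — shift
  I9: { [T → f f id .] }  — reduce
  I10: { [E → f T T .] }  — reduce

Every state is either a pure shift/goto state or contains exactly one complete item and nothing to shift — no conflicts. The grammar is LR(0).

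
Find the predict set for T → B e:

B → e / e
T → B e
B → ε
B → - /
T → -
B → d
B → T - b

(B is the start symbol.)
PREDICT(T → B e) = (FIRST(RHS) \ {ε}) ∪ (FOLLOW(T) if ε ∈ FIRST(RHS), i.e. RHS ⇒* ε)
FIRST(B) = { '-', 'd', 'e', ε }
FIRST(B e) = { '-', 'd', 'e' }
ε ∉ FIRST(B e), so FOLLOW(T) is not added.
PREDICT(T → B e) = { '-', 'd', 'e' }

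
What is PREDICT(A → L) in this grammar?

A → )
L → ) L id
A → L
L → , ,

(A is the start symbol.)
PREDICT(A → L) = (FIRST(RHS) \ {ε}) ∪ (FOLLOW(A) if ε ∈ FIRST(RHS), i.e. RHS ⇒* ε)
FIRST(L) = { ')', ',' }
FIRST(L) = { ')', ',' }
ε ∉ FIRST(L), so FOLLOW(A) is not added.
PREDICT(A → L) = { ')', ',' }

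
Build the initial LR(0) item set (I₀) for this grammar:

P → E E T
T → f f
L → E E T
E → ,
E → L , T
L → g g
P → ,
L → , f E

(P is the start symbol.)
First, augment the grammar with P' → P
I₀ = CLOSURE({ [P' → . P] }):
  [P' → . P] has the dot before P: add [P → . E E T], [P → . ,]
  [P → . E E T] has the dot before E: add [E → . ,], [E → . L , T]
  [E → . L , T] has the dot before L: add [L → . E E T], [L → . g g], [L → . , f E]
No further items can be added.

I₀ = { [E → . ,], [E → . L , T], [L → . , f E], [L → . E E T], [L → . g g], [P → . ,], [P → . E E T], [P' → . P] }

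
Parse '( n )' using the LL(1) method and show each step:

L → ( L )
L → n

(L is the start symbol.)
Stack is shown with the top on the left.

Stack    Input    Action
------------------------
L $      ( n ) $  output L → ( L )
( L ) $  ( n ) $  match '('
L ) $    n ) $    output L → n
n ) $    n ) $    match 'n'
) $      ) $      match ')'
$        $        accept

The string is accepted.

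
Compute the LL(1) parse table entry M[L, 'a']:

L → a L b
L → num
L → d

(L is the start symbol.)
To find M[L, 'a'], we find productions for L where 'a' is in the predict set (PREDICT(N → α) = (FIRST(α) \ {ε}) ∪ (FOLLOW(N) if α ⇒* ε)).

L → a L b: PREDICT = { 'a' }
  'a' is in predict set, so this production goes in M[L, 'a']
L → num: PREDICT = { 'num' }
L → d: PREDICT = { 'd' }

M[L, 'a'] = L → a L b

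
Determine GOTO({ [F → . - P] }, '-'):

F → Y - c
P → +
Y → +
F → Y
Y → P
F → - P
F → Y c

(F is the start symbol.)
GOTO(I, '-') = CLOSURE({ [A → αX.β] : [A → α.Xβ] ∈ I, X = '-' })

Items with dot before '-', with the dot advanced:
  [F → . - P] → [F → - . P]
Closure of the advanced items:
  [F → - . P] has the dot before P: add [P → . +]

GOTO = { [F → - . P], [P → . +] }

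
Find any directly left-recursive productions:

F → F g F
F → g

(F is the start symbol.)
Direct left recursion occurs when N → N α for some non-terminal N (the right-hand side begins with the left-hand side itself).

F → F g F: LEFT RECURSIVE (starts with F)
F → g: starts with g

The grammar has direct left recursion on: F.

Answer: Yes, F is left-recursive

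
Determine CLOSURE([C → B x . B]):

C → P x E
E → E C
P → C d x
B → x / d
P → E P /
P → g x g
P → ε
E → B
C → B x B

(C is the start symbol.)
{ [B → . x / d], [C → B x . B] }

To compute CLOSURE, for each item [A → α.Bβ] where B is a non-terminal, add [B → .γ] for all productions B → γ; repeat for the newly added items until nothing changes.

Start with: [C → B x . B]
  [C → B x . B] has the dot before B: add [B → . x / d]
No further items can be added.

CLOSURE = { [B → . x / d], [C → B x . B] }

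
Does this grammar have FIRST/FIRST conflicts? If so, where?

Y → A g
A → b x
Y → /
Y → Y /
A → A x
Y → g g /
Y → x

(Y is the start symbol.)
Yes. Y → A g / Y → Y '/' on { 'b' }; Y → '/' / Y → Y '/' on { '/' }; Y → Y '/' / Y → g g '/' on { 'g' }; Y → Y '/' / Y → x on { 'x' }; A → b x / A → A x on { 'b' }

A FIRST/FIRST conflict occurs when two productions N → α and N → β for the same non-terminal have FIRST(α) ∩ FIRST(β) ≠ ∅ (with ε ∈ FIRST of a nullable right-hand side, so two nullable alternatives also conflict).

FIRST sets of the non-terminals at (or reachable through a nullable prefix from) the front of some alternative:
  FIRST(A) = { 'b' }
  FIRST(Y) = { '/', 'b', 'g', 'x' }

Productions for Y:
  Y → A g: FIRST = { 'b' }
  Y → /: FIRST = { '/' }
  Y → Y /: FIRST = { '/', 'b', 'g', 'x' }
  Y → g g /: FIRST = { 'g' }
  Y → x: FIRST = { 'x' }
Productions for A:
  A → b x: FIRST = { 'b' }
  A → A x: FIRST = { 'b' }

Conflict for Y: Y → A g and Y → Y /
  Overlap: { 'b' }
Conflict for Y: Y → / and Y → Y /
  Overlap: { '/' }
Conflict for Y: Y → Y / and Y → g g /
  Overlap: { 'g' }
Conflict for Y: Y → Y / and Y → x
  Overlap: { 'x' }
Conflict for A: A → b x and A → A x
  Overlap: { 'b' }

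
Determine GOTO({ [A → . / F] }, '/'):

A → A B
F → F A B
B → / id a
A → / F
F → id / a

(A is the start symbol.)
{ [A → / . F], [F → . F A B], [F → . id / a] }

GOTO(I, '/') = CLOSURE({ [A → αX.β] : [A → α.Xβ] ∈ I, X = '/' })

Items with dot before '/', with the dot advanced:
  [A → . / F] → [A → / . F]
Closure of the advanced items:
  [A → / . F] has the dot before F: add [F → . F A B], [F → . id / a]

GOTO = { [A → / . F], [F → . F A B], [F → . id / a] }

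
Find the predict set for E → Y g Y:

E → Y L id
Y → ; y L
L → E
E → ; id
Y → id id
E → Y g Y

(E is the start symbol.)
{ ';', 'id' }

PREDICT(E → Y g Y) = (FIRST(RHS) \ {ε}) ∪ (FOLLOW(E) if ε ∈ FIRST(RHS), i.e. RHS ⇒* ε)
FIRST(Y) = { ';', 'id' }
FIRST(Y g Y) = { ';', 'id' }
ε ∉ FIRST(Y g Y), so FOLLOW(E) is not added.
PREDICT(E → Y g Y) = { ';', 'id' }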